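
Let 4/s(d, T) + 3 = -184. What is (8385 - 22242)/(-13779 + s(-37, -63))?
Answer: 2591259/2576677 ≈ 1.0057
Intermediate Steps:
s(d, T) = -4/187 (s(d, T) = 4/(-3 - 184) = 4/(-187) = 4*(-1/187) = -4/187)
(8385 - 22242)/(-13779 + s(-37, -63)) = (8385 - 22242)/(-13779 - 4/187) = -13857/(-2576677/187) = -13857*(-187/2576677) = 2591259/2576677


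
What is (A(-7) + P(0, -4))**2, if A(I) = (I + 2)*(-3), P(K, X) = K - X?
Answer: 361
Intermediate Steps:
A(I) = -6 - 3*I (A(I) = (2 + I)*(-3) = -6 - 3*I)
(A(-7) + P(0, -4))**2 = ((-6 - 3*(-7)) + (0 - 1*(-4)))**2 = ((-6 + 21) + (0 + 4))**2 = (15 + 4)**2 = 19**2 = 361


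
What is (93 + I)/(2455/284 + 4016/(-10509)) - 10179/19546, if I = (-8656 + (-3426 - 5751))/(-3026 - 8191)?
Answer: 679079713268633/62142929198386 ≈ 10.928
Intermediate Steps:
I = 17833/11217 (I = (-8656 - 9177)/(-11217) = -17833*(-1/11217) = 17833/11217 ≈ 1.5898)
(93 + I)/(2455/284 + 4016/(-10509)) - 10179/19546 = (93 + 17833/11217)/(2455/284 + 4016/(-10509)) - 10179/19546 = 1061014/(11217*(2455*(1/284) + 4016*(-1/10509))) - 10179*1/19546 = 1061014/(11217*(2455/284 - 4016/10509)) - 351/674 = 1061014/(11217*(24659051/2984556)) - 351/674 = (1061014/11217)*(2984556/24659051) - 351/674 = 1055551899928/92200191689 - 351/674 = 679079713268633/62142929198386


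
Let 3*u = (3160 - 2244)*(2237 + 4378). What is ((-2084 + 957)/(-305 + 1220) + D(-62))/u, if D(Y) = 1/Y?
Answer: -70789/114582119400 ≈ -6.1780e-7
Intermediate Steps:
D(Y) = 1/Y
u = 2019780 (u = ((3160 - 2244)*(2237 + 4378))/3 = (916*6615)/3 = (⅓)*6059340 = 2019780)
((-2084 + 957)/(-305 + 1220) + D(-62))/u = ((-2084 + 957)/(-305 + 1220) + 1/(-62))/2019780 = (-1127/915 - 1/62)*(1/2019780) = -70789/56730*1/2019780 = -70789/114582119400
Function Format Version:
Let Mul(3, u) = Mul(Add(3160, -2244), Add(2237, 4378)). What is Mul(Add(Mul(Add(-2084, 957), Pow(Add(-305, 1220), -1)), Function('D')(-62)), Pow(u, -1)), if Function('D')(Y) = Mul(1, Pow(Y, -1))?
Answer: Rational(-70789, 114582119400) ≈ -6.1780e-7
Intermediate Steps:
Function('D')(Y) = Pow(Y, -1)
u = 2019780 (u = Mul(Rational(1, 3), Mul(Add(3160, -2244), Add(2237, 4378))) = Mul(Rational(1, 3), Mul(916, 6615)) = Mul(Rational(1, 3), 6059340) = 2019780)
Mul(Add(Mul(Add(-2084, 957), Pow(Add(-305, 1220), -1)), Function('D')(-62)), Pow(u, -1)) = Mul(Add(Mul(Add(-2084, 957), Pow(Add(-305, 1220), -1)), Pow(-62, -1)), Pow(2019780, -1)) = Mul(Add(Mul(-1127, Pow(915, -1)), Rational(-1, 62)), Rational(1, 2019780)) = Mul(Add(Mul(-1127, Rational(1, 915)), Rational(-1, 62)), Rational(1, 2019780)) = Mul(Add(Rational(-1127, 915), Rational(-1, 62)), Rational(1, 2019780)) = Mul(Rational(-70789, 56730), Rational(1, 2019780)) = Rational(-70789, 114582119400)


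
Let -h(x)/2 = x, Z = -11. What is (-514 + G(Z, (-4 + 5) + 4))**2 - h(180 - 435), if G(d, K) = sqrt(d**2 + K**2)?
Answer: 263832 - 1028*sqrt(146) ≈ 2.5141e+5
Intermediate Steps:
h(x) = -2*x
G(d, K) = sqrt(K**2 + d**2)
(-514 + G(Z, (-4 + 5) + 4))**2 - h(180 - 435) = (-514 + sqrt(((-4 + 5) + 4)**2 + (-11)**2))**2 - (-2)*(180 - 435) = (-514 + sqrt((1 + 4)**2 + 121))**2 - (-2)*(-255) = (-514 + sqrt(5**2 + 121))**2 - 1*510 = (-514 + sqrt(25 + 121))**2 - 510 = (-514 + sqrt(146))**2 - 510 = -510 + (-514 + sqrt(146))**2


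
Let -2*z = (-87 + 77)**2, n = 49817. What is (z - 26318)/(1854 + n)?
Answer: -26368/51671 ≈ -0.51031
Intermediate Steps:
z = -50 (z = -(-87 + 77)**2/2 = -1/2*(-10)**2 = -1/2*100 = -50)
(z - 26318)/(1854 + n) = (-50 - 26318)/(1854 + 49817) = -26368/51671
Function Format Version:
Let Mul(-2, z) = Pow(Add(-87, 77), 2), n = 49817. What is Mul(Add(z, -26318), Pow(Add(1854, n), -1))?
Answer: Rational(-26368, 51671) ≈ -0.51031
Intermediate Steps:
z = -50 (z = Mul(Rational(-1, 2), Pow(Add(-87, 77), 2)) = Mul(Rational(-1, 2), Pow(-10, 2)) = Mul(Rational(-1, 2), 100) = -50)
Mul(Add(z, -26318), Pow(Add(1854, n), -1)) = Mul(Add(-50, -26318), Pow(Add(1854, 49817), -1)) = Mul(-26368, Pow(51671, -1)) = Mul(-26368, Rational(1, 51671)) = Rational(-26368, 51671)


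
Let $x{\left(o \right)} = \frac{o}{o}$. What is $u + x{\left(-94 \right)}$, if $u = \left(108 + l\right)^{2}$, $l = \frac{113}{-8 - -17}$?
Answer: $\frac{1177306}{81} \approx 14535.0$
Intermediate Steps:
$l = \frac{113}{9}$ ($l = \frac{113}{-8 + 17} = \frac{113}{9} \approx 12.556$)
$u = \frac{1177225}{81}$ ($u = \left(108 + \frac{113}{9}\right)^{2} = \left(\frac{1085}{9}\right)^{2} = \frac{1177225}{81} \approx 14534.0$)
$x{\left(o \right)} = 1$
$u + x{\left(-94 \right)} = \frac{1177225}{81} + 1 = \frac{1177306}{81}$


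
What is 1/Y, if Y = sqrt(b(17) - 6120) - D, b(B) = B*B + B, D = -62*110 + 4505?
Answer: 2315/5365039 - 3*I*sqrt(646)/5365039 ≈ 0.0004315 - 1.4212e-5*I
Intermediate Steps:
D = -2315 (D = -6820 + 4505 = -2315)
b(B) = B + B**2 (b(B) = B**2 + B = B + B**2)
Y = 2315 + 3*I*sqrt(646) (Y = sqrt(17*(1 + 17) - 6120) - 1*(-2315) = sqrt(17*18 - 6120) + 2315 = sqrt(306 - 6120) + 2315 = sqrt(-5814) + 2315 = 3*I*sqrt(646) + 2315 = 2315 + 3*I*sqrt(646) ≈ 2315.0 + 76.25*I)
1/Y = 1/(2315 + 3*I*sqrt(646))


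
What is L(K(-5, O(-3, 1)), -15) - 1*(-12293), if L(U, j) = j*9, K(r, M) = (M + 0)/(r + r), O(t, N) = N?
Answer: 12158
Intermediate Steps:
K(r, M) = M/(2*r) (K(r, M) = M/((2*r)) = M*(1/(2*r)) = M/(2*r))
L(U, j) = 9*j
L(K(-5, O(-3, 1)), -15) - 1*(-12293) = 9*(-15) - 1*(-12293) = -135 + 12293 = 12158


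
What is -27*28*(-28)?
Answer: 21168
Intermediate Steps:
-27*28*(-28) = -756*(-28) = 21168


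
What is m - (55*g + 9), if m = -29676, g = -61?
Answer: -26330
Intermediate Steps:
m - (55*g + 9) = -29676 - (55*(-61) + 9) = -29676 - (-3355 + 9) = -29676 - 1*(-3346) = -29676 + 3346 = -26330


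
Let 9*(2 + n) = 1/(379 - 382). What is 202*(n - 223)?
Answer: -1227352/27 ≈ -45458.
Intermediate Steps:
n = -55/27 (n = -2 + 1/(9*(379 - 382)) = -2 + (1/9)/(-3) = -2 + (1/9)*(-1/3) = -2 - 1/27 = -55/27 ≈ -2.0370)
202*(n - 223) = 202*(-55/27 - 223) = 202*(-6076/27) = -1227352/27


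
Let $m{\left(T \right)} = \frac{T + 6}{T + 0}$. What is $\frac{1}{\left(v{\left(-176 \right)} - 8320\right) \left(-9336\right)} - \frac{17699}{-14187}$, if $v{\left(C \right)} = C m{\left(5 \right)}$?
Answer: $\frac{2397931906013}{1922111961984} \approx 1.2476$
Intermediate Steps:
$m{\left(T \right)} = \frac{6 + T}{T}$
$v{\left(C \right)} = \frac{11 C}{5}$ ($v{\left(C \right)} = C \frac{6 + 5}{5} = C \frac{1}{5} \cdot 11 = C \frac{11}{5} = \frac{11 C}{5}$)
$\frac{1}{\left(v{\left(-176 \right)} - 8320\right) \left(-9336\right)} - \frac{17699}{-14187} = \frac{1}{\left(\frac{11}{5} \left(-176\right) - 8320\right) \left(-9336\right)} - \frac{17699}{-14187} = \frac{1}{- \frac{1936}{5} - 8320} \left(- \frac{1}{9336}\right) - - \frac{17699}{14187} = \frac{1}{- \frac{43536}{5}} \left(- \frac{1}{9336}\right) + \frac{17699}{14187} = \left(- \frac{5}{43536}\right) \left(- \frac{1}{9336}\right) + \frac{17699}{14187} = \frac{5}{406452096} + \frac{17699}{14187} = \frac{2397931906013}{1922111961984}$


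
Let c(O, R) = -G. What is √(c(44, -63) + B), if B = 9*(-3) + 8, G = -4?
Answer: I*√15 ≈ 3.873*I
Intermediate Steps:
c(O, R) = 4 (c(O, R) = -1*(-4) = 4)
B = -19 (B = -27 + 8 = -19)
√(c(44, -63) + B) = √(4 - 19) = √(-15) = I*√15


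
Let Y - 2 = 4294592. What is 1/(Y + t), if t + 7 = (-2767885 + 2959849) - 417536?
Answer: 1/4069015 ≈ 2.4576e-7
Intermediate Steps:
Y = 4294594 (Y = 2 + 4294592 = 4294594)
t = -225579 (t = -7 + ((-2767885 + 2959849) - 417536) = -7 + (191964 - 417536) = -7 - 225572 = -225579)
1/(Y + t) = 1/(4294594 - 225579) = 1/4069015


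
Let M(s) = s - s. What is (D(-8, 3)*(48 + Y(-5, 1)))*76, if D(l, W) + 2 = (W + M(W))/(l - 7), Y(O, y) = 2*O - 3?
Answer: -5852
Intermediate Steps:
Y(O, y) = -3 + 2*O
M(s) = 0
D(l, W) = -2 + W/(-7 + l) (D(l, W) = -2 + (W + 0)/(l - 7) = -2 + W/(-7 + l))
(D(-8, 3)*(48 + Y(-5, 1)))*76 = (((14 + 3 - 2*(-8))/(-7 - 8))*(48 + (-3 + 2*(-5))))*76 = (((14 + 3 + 16)/(-15))*(48 + (-3 - 10)))*76 = ((-1/15*33)*(48 - 13))*76 = -11/5*35*76 = -77*76 = -5852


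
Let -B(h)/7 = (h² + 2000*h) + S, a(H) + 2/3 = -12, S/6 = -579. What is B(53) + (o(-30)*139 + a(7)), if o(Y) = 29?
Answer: -2199980/3 ≈ -7.3333e+5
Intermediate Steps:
S = -3474 (S = 6*(-579) = -3474)
a(H) = -38/3 (a(H) = -⅔ - 12 = -38/3)
B(h) = 24318 - 14000*h - 7*h² (B(h) = -7*((h² + 2000*h) - 3474) = -7*(-3474 + h² + 2000*h) = 24318 - 14000*h - 7*h²)
B(53) + (o(-30)*139 + a(7)) = (24318 - 14000*53 - 7*53²) + (29*139 - 38/3) = (24318 - 742000 - 7*2809) + (4031 - 38/3) = (24318 - 742000 - 19663) + 12055/3 = -737345 + 12055/3 = -2199980/3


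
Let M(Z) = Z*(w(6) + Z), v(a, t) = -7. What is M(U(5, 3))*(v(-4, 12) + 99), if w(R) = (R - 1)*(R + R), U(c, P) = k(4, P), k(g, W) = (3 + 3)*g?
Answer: 185472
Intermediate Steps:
k(g, W) = 6*g
U(c, P) = 24 (U(c, P) = 6*4 = 24)
w(R) = 2*R*(-1 + R) (w(R) = (-1 + R)*(2*R) = 2*R*(-1 + R))
M(Z) = Z*(60 + Z) (M(Z) = Z*(2*6*(-1 + 6) + Z) = Z*(2*6*5 + Z) = Z*(60 + Z))
M(U(5, 3))*(v(-4, 12) + 99) = (24*(60 + 24))*(-7 + 99) = (24*84)*92 = 2016*92 = 185472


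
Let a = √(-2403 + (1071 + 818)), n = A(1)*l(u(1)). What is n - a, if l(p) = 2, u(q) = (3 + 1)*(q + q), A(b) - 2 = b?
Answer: 6 - I*√514 ≈ 6.0 - 22.672*I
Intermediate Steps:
A(b) = 2 + b
u(q) = 8*q (u(q) = 4*(2*q) = 8*q)
n = 6 (n = (2 + 1)*2 = 3*2 = 6)
a = I*√514 (a = √(-2403 + 1889) = √(-514) = I*√514 ≈ 22.672*I)
n - a = 6 - I*√514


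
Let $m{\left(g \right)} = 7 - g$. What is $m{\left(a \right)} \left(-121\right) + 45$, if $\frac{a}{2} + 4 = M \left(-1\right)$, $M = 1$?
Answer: $-2012$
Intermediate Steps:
$a = -10$ ($a = -8 + 2 \cdot 1 \left(-1\right) = -8 + 2 \left(-1\right) = -8 - 2 = -10$)
$m{\left(a \right)} \left(-121\right) + 45 = \left(7 - -10\right) \left(-121\right) + 45 = \left(7 + 10\right) \left(-121\right) + 45 = 17 \left(-121\right) + 45 = -2057 + 45 = -2012$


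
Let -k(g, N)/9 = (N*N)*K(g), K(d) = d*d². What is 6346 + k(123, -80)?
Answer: -107185932854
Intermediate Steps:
K(d) = d³
k(g, N) = -9*N²*g³ (k(g, N) = -9*N*N*g³ = -9*N²*g³)
6346 + k(123, -80) = 6346 - 9*(-80)²*123³ = 6346 - 9*6400*1860867 = 6346 - 107185939200 = -107185932854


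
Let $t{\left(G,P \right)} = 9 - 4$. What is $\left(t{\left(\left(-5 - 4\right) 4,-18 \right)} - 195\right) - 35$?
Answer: $-225$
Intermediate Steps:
$t{\left(G,P \right)} = 5$ ($t{\left(G,P \right)} = 9 - 4 = 5$)
$\left(t{\left(\left(-5 - 4\right) 4,-18 \right)} - 195\right) - 35 = \left(5 - 195\right) - 35 = -190 - 35 = -225$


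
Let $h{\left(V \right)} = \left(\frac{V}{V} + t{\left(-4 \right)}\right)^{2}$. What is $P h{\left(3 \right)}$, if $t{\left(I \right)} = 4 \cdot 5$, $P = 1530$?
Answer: $674730$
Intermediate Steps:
$t{\left(I \right)} = 20$
$h{\left(V \right)} = 441$ ($h{\left(V \right)} = \left(\frac{V}{V} + 20\right)^{2} = \left(1 + 20\right)^{2} = 21^{2} = 441$)
$P h{\left(3 \right)} = 1530 \cdot 441 = 674730$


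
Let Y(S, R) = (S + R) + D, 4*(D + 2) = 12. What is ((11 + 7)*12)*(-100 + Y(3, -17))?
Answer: -24408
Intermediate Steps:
D = 1 (D = -2 + (¼)*12 = -2 + 3 = 1)
Y(S, R) = 1 + R + S (Y(S, R) = (S + R) + 1 = (R + S) + 1 = 1 + R + S)
((11 + 7)*12)*(-100 + Y(3, -17)) = ((11 + 7)*12)*(-100 + (1 - 17 + 3)) = (18*12)*(-100 - 13) = 216*(-113) = -24408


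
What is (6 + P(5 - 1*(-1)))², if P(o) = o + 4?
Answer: 256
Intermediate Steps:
P(o) = 4 + o
(6 + P(5 - 1*(-1)))² = (6 + (4 + (5 - 1*(-1))))² = (6 + (4 + (5 + 1)))² = (6 + (4 + 6))² = (6 + 10)² = 16² = 256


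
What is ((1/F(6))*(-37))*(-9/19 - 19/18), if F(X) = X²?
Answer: 19351/12312 ≈ 1.5717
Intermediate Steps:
((1/F(6))*(-37))*(-9/19 - 19/18) = ((1/6²)*(-37))*(-9/19 - 19/18) = ((1/36)*(-37))*(-9*1/19 - 19*1/18) = ((1*(1/36))*(-37))*(-9/19 - 19/18) = ((1/36)*(-37))*(-523/342) = -37/36*(-523/342) = 19351/12312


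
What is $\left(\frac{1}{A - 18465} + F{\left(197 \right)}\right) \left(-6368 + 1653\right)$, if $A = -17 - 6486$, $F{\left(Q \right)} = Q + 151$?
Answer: $- \frac{40967989045}{24968} \approx -1.6408 \cdot 10^{6}$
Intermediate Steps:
$F{\left(Q \right)} = 151 + Q$
$A = -6503$ ($A = -17 - 6486 = -6503$)
$\left(\frac{1}{A - 18465} + F{\left(197 \right)}\right) \left(-6368 + 1653\right) = \left(\frac{1}{-6503 - 18465} + \left(151 + 197\right)\right) \left(-6368 + 1653\right) = \left(\frac{1}{-24968} + 348\right) \left(-4715\right) = \left(- \frac{1}{24968} + 348\right) \left(-4715\right) = \frac{8688863}{24968} \left(-4715\right) = - \frac{40967989045}{24968}$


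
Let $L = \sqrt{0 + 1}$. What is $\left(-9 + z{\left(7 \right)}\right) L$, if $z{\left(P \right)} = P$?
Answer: $-2$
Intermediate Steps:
$L = 1$ ($L = \sqrt{1} = 1$)
$\left(-9 + z{\left(7 \right)}\right) L = \left(-9 + 7\right) 1 = \left(-2\right) 1 = -2$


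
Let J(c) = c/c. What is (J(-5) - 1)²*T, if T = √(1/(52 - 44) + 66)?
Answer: 0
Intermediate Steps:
J(c) = 1
T = 23*√2/4 (T = √(1/8 + 66) = √(⅛ + 66) = √(529/8) = 23*√2/4 ≈ 8.1317)
(J(-5) - 1)²*T = (1 - 1)²*(23*√2/4) = 0²*(23*√2/4) = 0*(23*√2/4) = 0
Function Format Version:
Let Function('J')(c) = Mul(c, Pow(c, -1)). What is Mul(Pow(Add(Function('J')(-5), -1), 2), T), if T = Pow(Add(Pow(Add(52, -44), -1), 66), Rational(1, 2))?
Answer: 0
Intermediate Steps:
Function('J')(c) = 1
T = Mul(Rational(23, 4), Pow(2, Rational(1, 2))) (T = Pow(Add(Pow(8, -1), 66), Rational(1, 2)) = Pow(Add(Rational(1, 8), 66), Rational(1, 2)) = Pow(Rational(529, 8), Rational(1, 2)) = Mul(Rational(23, 4), Pow(2, Rational(1, 2))) ≈ 8.1317)
Mul(Pow(Add(Function('J')(-5), -1), 2), T) = Mul(Pow(Add(1, -1), 2), Mul(Rational(23, 4), Pow(2, Rational(1, 2)))) = Mul(Pow(0, 2), Mul(Rational(23, 4), Pow(2, Rational(1, 2)))) = Mul(0, Mul(Rational(23, 4), Pow(2, Rational(1, 2)))) = 0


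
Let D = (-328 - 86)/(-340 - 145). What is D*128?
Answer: 52992/485 ≈ 109.26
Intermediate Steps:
D = 414/485 (D = -414/(-485) = -414*(-1/485) = 414/485 ≈ 0.85361)
D*128 = (414/485)*128 = 52992/485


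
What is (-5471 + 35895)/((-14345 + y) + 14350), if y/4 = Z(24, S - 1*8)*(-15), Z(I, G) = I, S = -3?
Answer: -30424/1435 ≈ -21.201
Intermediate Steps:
y = -1440 (y = 4*(24*(-15)) = 4*(-360) = -1440)
(-5471 + 35895)/((-14345 + y) + 14350) = (-5471 + 35895)/((-14345 - 1440) + 14350) = 30424/(-15785 + 14350) = 30424/(-1435) = 30424*(-1/1435) = -30424/1435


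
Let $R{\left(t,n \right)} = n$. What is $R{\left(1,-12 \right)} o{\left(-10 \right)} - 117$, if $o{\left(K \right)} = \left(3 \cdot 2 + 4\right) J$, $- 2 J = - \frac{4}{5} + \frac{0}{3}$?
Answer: $-165$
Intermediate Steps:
$J = \frac{2}{5}$ ($J = - \frac{- \frac{4}{5} + \frac{0}{3}}{2} = - \frac{\left(-4\right) \frac{1}{5} + 0 \cdot \frac{1}{3}}{2} = - \frac{- \frac{4}{5} + 0}{2} = \left(- \frac{1}{2}\right) \left(- \frac{4}{5}\right) = \frac{2}{5} \approx 0.4$)
$o{\left(K \right)} = 4$ ($o{\left(K \right)} = \left(3 \cdot 2 + 4\right) \frac{2}{5} = \left(6 + 4\right) \frac{2}{5} = 10 \cdot \frac{2}{5} = 4$)
$R{\left(1,-12 \right)} o{\left(-10 \right)} - 117 = \left(-12\right) 4 - 117 = -48 - 117 = -165$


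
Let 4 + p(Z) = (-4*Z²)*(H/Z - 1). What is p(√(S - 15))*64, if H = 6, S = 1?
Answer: -3840 - 1536*I*√14 ≈ -3840.0 - 5747.2*I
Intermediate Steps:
p(Z) = -4 - 4*Z²*(-1 + 6/Z) (p(Z) = -4 + (-4*Z²)*(6/Z - 1) = -4 + (-4*Z²)*(-1 + 6/Z) = -4 - 4*Z²*(-1 + 6/Z))
p(√(S - 15))*64 = (-4 - 24*√(1 - 15) + 4*(√(1 - 15))²)*64 = (-4 - 24*I*√14 + 4*(√(-14))²)*64 = (-4 - 24*I*√14 + 4*(I*√14)²)*64 = (-4 - 24*I*√14 + 4*(-14))*64 = (-4 - 24*I*√14 - 56)*64 = (-60 - 24*I*√14)*64 = -3840 - 1536*I*√14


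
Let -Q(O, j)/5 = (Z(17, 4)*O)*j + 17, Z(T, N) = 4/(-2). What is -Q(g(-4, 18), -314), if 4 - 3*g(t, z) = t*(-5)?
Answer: -49985/3 ≈ -16662.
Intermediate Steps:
g(t, z) = 4/3 + 5*t/3 (g(t, z) = 4/3 - t*(-5)/3 = 4/3 - (-5)*t/3 = 4/3 + 5*t/3)
Z(T, N) = -2 (Z(T, N) = 4*(-1/2) = -2)
Q(O, j) = -85 + 10*O*j (Q(O, j) = -5*((-2*O)*j + 17) = -5*(-2*O*j + 17) = -5*(17 - 2*O*j) = -85 + 10*O*j)
-Q(g(-4, 18), -314) = -(-85 + 10*(4/3 + (5/3)*(-4))*(-314)) = -(-85 + 10*(4/3 - 20/3)*(-314)) = -(-85 + 10*(-16/3)*(-314)) = -(-85 + 50240/3) = -1*49985/3 = -49985/3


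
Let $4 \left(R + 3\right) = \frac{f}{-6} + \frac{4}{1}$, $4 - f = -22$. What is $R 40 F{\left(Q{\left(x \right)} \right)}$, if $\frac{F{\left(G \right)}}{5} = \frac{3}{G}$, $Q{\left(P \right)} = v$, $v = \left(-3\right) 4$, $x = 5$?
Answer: $\frac{925}{6} \approx 154.17$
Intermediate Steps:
$v = -12$
$Q{\left(P \right)} = -12$
$f = 26$ ($f = 4 - -22 = 4 + 22 = 26$)
$F{\left(G \right)} = \frac{15}{G}$ ($F{\left(G \right)} = 5 \frac{3}{G} = \frac{15}{G}$)
$R = - \frac{37}{12}$ ($R = -3 + \frac{\frac{26}{-6} + \frac{4}{1}}{4} = -3 + \frac{26 \left(- \frac{1}{6}\right) + 4 \cdot 1}{4} = -3 + \frac{- \frac{13}{3} + 4}{4} = -3 + \frac{1}{4} \left(- \frac{1}{3}\right) = -3 - \frac{1}{12} = - \frac{37}{12} \approx -3.0833$)
$R 40 F{\left(Q{\left(x \right)} \right)} = \left(- \frac{37}{12}\right) 40 \frac{15}{-12} = - \frac{370 \cdot 15 \left(- \frac{1}{12}\right)}{3} = \left(- \frac{370}{3}\right) \left(- \frac{5}{4}\right) = \frac{925}{6}$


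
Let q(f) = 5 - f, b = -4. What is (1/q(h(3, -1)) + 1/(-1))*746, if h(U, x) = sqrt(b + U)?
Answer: -7833/13 + 373*I/13 ≈ -602.54 + 28.692*I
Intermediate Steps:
h(U, x) = sqrt(-4 + U)
(1/q(h(3, -1)) + 1/(-1))*746 = (1/(5 - sqrt(-4 + 3)) + 1/(-1))*746 = (1/(5 - sqrt(-1)) + 1*(-1))*746 = (1/(5 - I) - 1)*746 = (1*((5 + I)/26) - 1)*746 = ((5 + I)/26 - 1)*746 = (-1 + (5 + I)/26)*746 = -746 + 373*(5 + I)/13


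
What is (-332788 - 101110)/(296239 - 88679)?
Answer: -216949/103780 ≈ -2.0905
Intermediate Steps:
(-332788 - 101110)/(296239 - 88679) = -433898/207560 = -433898*1/207560 = -216949/103780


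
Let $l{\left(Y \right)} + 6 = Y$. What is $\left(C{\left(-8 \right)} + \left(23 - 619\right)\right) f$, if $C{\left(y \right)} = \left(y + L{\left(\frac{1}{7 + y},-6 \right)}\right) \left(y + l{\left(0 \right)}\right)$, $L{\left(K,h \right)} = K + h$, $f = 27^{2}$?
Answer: $-281394$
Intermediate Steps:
$f = 729$
$l{\left(Y \right)} = -6 + Y$
$C{\left(y \right)} = \left(-6 + y\right) \left(-6 + y + \frac{1}{7 + y}\right)$ ($C{\left(y \right)} = \left(y - \left(6 - \frac{1}{7 + y}\right)\right) \left(y + \left(-6 + 0\right)\right) = \left(y - \left(6 - \frac{1}{7 + y}\right)\right) \left(y - 6\right) = \left(-6 + y + \frac{1}{7 + y}\right) \left(-6 + y\right) = \left(-6 + y\right) \left(-6 + y + \frac{1}{7 + y}\right)$)
$\left(C{\left(-8 \right)} + \left(23 - 619\right)\right) f = \left(\frac{246 + \left(-8\right)^{3} - -376 - 5 \left(-8\right)^{2}}{7 - 8} + \left(23 - 619\right)\right) 729 = \left(\frac{246 - 512 + 376 - 320}{-1} - 596\right) 729 = \left(- (246 - 512 + 376 - 320) - 596\right) 729 = \left(\left(-1\right) \left(-210\right) - 596\right) 729 = \left(210 - 596\right) 729 = \left(-386\right) 729 = -281394$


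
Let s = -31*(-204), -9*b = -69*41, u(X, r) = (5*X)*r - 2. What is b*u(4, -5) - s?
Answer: -38386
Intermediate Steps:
u(X, r) = -2 + 5*X*r (u(X, r) = 5*X*r - 2 = -2 + 5*X*r)
b = 943/3 (b = -(-23)*41/3 = -⅑*(-2829) = 943/3 ≈ 314.33)
s = 6324
b*u(4, -5) - s = 943*(-2 + 5*4*(-5))/3 - 1*6324 = 943*(-2 - 100)/3 - 6324 = (943/3)*(-102) - 6324 = -32062 - 6324 = -38386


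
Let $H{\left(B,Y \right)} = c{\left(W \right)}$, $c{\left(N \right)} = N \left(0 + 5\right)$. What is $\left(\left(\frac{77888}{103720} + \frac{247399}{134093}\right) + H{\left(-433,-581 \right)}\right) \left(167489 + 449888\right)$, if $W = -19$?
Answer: $- \frac{99179107444900084}{1738515745} \approx -5.7048 \cdot 10^{7}$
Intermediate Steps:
$c{\left(N \right)} = 5 N$ ($c{\left(N \right)} = N 5 = 5 N$)
$H{\left(B,Y \right)} = -95$ ($H{\left(B,Y \right)} = 5 \left(-19\right) = -95$)
$\left(\left(\frac{77888}{103720} + \frac{247399}{134093}\right) + H{\left(-433,-581 \right)}\right) \left(167489 + 449888\right) = \left(\left(\frac{77888}{103720} + \frac{247399}{134093}\right) - 95\right) \left(167489 + 449888\right) = \left(\left(77888 \cdot \frac{1}{103720} + 247399 \cdot \frac{1}{134093}\right) - 95\right) 617377 = \left(\left(\frac{9736}{12965} + \frac{247399}{134093}\right) - 95\right) 617377 = \left(\frac{4513057483}{1738515745} - 95\right) 617377 = \left(- \frac{160645938292}{1738515745}\right) 617377 = - \frac{99179107444900084}{1738515745}$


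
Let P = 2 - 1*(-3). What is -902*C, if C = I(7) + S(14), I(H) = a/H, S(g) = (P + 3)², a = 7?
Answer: -58630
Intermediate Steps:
P = 5 (P = 2 + 3 = 5)
S(g) = 64 (S(g) = (5 + 3)² = 8² = 64)
I(H) = 7/H
C = 65 (C = 7/7 + 64 = 7*(⅐) + 64 = 1 + 64 = 65)
-902*C = -902*65 = -58630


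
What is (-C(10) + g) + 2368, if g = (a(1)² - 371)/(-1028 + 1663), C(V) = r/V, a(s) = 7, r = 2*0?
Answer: 1503358/635 ≈ 2367.5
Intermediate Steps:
r = 0
C(V) = 0 (C(V) = 0/V = 0)
g = -322/635 (g = (7² - 371)/(-1028 + 1663) = (49 - 371)/635 = -322*1/635 = -322/635 ≈ -0.50709)
(-C(10) + g) + 2368 = (-1*0 - 322/635) + 2368 = (0 - 322/635) + 2368 = -322/635 + 2368 = 1503358/635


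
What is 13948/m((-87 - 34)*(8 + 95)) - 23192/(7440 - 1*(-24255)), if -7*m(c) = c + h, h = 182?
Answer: 2809752068/389246295 ≈ 7.2184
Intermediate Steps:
m(c) = -26 - c/7 (m(c) = -(c + 182)/7 = -(182 + c)/7 = -26 - c/7)
13948/m((-87 - 34)*(8 + 95)) - 23192/(7440 - 1*(-24255)) = 13948/(-26 - (-87 - 34)*(8 + 95)/7) - 23192/(7440 - 1*(-24255)) = 13948/(-26 - (-121)*103/7) - 23192/(7440 + 24255) = 13948/(-26 - ⅐*(-12463)) - 23192/31695 = 13948/(-26 + 12463/7) - 23192*1/31695 = 13948/(12281/7) - 23192/31695 = 13948*(7/12281) - 23192/31695 = 97636/12281 - 23192/31695 = 2809752068/389246295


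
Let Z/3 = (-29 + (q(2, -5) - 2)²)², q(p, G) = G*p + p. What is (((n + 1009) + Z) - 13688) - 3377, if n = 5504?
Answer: 4571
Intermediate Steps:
q(p, G) = p + G*p
Z = 15123 (Z = 3*(-29 + (2*(1 - 5) - 2)²)² = 3*(-29 + (2*(-4) - 2)²)² = 3*(-29 + (-8 - 2)²)² = 3*(-29 + (-10)²)² = 3*(-29 + 100)² = 3*71² = 3*5041 = 15123)
(((n + 1009) + Z) - 13688) - 3377 = (((5504 + 1009) + 15123) - 13688) - 3377 = ((6513 + 15123) - 13688) - 3377 = (21636 - 13688) - 3377 = 7948 - 3377 = 4571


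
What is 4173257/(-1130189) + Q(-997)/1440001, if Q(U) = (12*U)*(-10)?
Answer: -5874278441297/1627473290189 ≈ -3.6094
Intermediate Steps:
Q(U) = -120*U
4173257/(-1130189) + Q(-997)/1440001 = 4173257/(-1130189) - 120*(-997)/1440001 = 4173257*(-1/1130189) + 119640*(1/1440001) = -4173257/1130189 + 119640/1440001 = -5874278441297/1627473290189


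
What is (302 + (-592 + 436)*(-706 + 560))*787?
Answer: 18162386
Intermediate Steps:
(302 + (-592 + 436)*(-706 + 560))*787 = (302 - 156*(-146))*787 = (302 + 22776)*787 = 23078*787 = 18162386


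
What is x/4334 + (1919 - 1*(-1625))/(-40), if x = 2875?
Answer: -1905587/21670 ≈ -87.937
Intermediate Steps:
x/4334 + (1919 - 1*(-1625))/(-40) = 2875/4334 + (1919 - 1*(-1625))/(-40) = 2875*(1/4334) + (1919 + 1625)*(-1/40) = 2875/4334 + 3544*(-1/40) = 2875/4334 - 443/5 = -1905587/21670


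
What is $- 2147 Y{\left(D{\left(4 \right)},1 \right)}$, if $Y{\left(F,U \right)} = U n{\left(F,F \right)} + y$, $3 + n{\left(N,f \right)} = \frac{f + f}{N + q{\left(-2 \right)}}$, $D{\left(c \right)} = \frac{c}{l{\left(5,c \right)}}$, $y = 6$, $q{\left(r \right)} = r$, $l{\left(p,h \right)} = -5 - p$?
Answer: $- \frac{21470}{3} \approx -7156.7$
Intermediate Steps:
$D{\left(c \right)} = - \frac{c}{10}$ ($D{\left(c \right)} = \frac{c}{-5 - 5} = \frac{c}{-10} = c \left(- \frac{1}{10}\right) = - \frac{c}{10}$)
$n{\left(N,f \right)} = -3 + \frac{2 f}{-2 + N}$ ($n{\left(N,f \right)} = -3 + \frac{f + f}{N - 2} = -3 + \frac{2 f}{-2 + N}$)
$Y{\left(F,U \right)} = 6 + \frac{U \left(6 - F\right)}{-2 + F}$ ($Y{\left(F,U \right)} = U \frac{6 - 3 F + 2 F}{-2 + F} + 6 = U \frac{6 - F}{-2 + F} + 6 = \frac{U \left(6 - F\right)}{-2 + F} + 6 = 6 + \frac{U \left(6 - F\right)}{-2 + F}$)
$- 2147 Y{\left(D{\left(4 \right)},1 \right)} = - 2147 \frac{-12 + 6 \left(\left(- \frac{1}{10}\right) 4\right) - 1 \left(-6 - \frac{2}{5}\right)}{-2 - \frac{2}{5}} = - 2147 \frac{-12 + 6 \left(- \frac{2}{5}\right) - 1 \left(-6 - \frac{2}{5}\right)}{-2 - \frac{2}{5}} = - 2147 \frac{-12 - \frac{12}{5} - 1 \left(- \frac{32}{5}\right)}{- \frac{12}{5}} = - 2147 \left(- \frac{5 \left(-12 - \frac{12}{5} + \frac{32}{5}\right)}{12}\right) = - 2147 \left(\left(- \frac{5}{12}\right) \left(-8\right)\right) = \left(-2147\right) \frac{10}{3} = - \frac{21470}{3}$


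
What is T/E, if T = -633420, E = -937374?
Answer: 105570/156229 ≈ 0.67574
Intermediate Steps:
T/E = -633420/(-937374) = -633420*(-1/937374) = 105570/156229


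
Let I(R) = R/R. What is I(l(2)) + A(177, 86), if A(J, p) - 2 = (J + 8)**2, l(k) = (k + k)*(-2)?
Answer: 34228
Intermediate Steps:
l(k) = -4*k (l(k) = (2*k)*(-2) = -4*k)
A(J, p) = 2 + (8 + J)**2 (A(J, p) = 2 + (J + 8)**2 = 2 + (8 + J)**2)
I(R) = 1
I(l(2)) + A(177, 86) = 1 + (2 + (8 + 177)**2) = 1 + (2 + 185**2) = 1 + (2 + 34225) = 1 + 34227 = 34228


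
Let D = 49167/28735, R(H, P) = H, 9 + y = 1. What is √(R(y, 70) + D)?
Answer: I*√5192788055/28735 ≈ 2.5078*I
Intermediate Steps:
y = -8 (y = -9 + 1 = -8)
D = 49167/28735 (D = 49167*(1/28735) = 49167/28735 ≈ 1.7111)
√(R(y, 70) + D) = √(-8 + 49167/28735) = √(-180713/28735) = I*√5192788055/28735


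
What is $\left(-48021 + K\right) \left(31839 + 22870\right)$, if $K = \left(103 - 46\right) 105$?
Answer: $-2299747524$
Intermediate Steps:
$K = 5985$ ($K = 57 \cdot 105 = 5985$)
$\left(-48021 + K\right) \left(31839 + 22870\right) = \left(-48021 + 5985\right) \left(31839 + 22870\right) = \left(-42036\right) 54709 = -2299747524$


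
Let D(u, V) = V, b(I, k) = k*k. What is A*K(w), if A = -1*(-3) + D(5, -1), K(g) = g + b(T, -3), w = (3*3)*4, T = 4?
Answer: 90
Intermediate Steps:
b(I, k) = k²
w = 36 (w = 9*4 = 36)
K(g) = 9 + g (K(g) = g + (-3)² = g + 9 = 9 + g)
A = 2 (A = -1*(-3) - 1 = 3 - 1 = 2)
A*K(w) = 2*(9 + 36) = 2*45 = 90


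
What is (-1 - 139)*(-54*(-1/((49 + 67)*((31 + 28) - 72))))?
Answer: 1890/377 ≈ 5.0133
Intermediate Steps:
(-1 - 139)*(-54*(-1/((49 + 67)*((31 + 28) - 72)))) = -(-7560)/((-116*(59 - 72))) = -(-7560)/((-116*(-13))) = -(-7560)/((-1*(-1508))) = -(-7560)/1508 = -140*(-27/754) = 1890/377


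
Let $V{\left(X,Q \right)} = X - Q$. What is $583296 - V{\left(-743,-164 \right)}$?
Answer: $583875$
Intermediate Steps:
$583296 - V{\left(-743,-164 \right)} = 583296 - \left(-743 - -164\right) = 583296 - \left(-743 + 164\right) = 583296 - -579 = 583296 + 579 = 583875$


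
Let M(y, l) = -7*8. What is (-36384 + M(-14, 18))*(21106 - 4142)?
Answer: -618168160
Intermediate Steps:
M(y, l) = -56
(-36384 + M(-14, 18))*(21106 - 4142) = (-36384 - 56)*(21106 - 4142) = -36440*16964 = -618168160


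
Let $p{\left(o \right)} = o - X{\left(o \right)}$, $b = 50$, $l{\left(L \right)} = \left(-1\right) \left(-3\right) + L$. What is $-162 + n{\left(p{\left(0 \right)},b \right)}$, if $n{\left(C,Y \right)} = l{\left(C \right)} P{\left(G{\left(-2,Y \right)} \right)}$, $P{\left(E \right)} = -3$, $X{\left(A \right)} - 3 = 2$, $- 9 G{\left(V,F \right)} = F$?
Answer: $-156$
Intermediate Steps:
$G{\left(V,F \right)} = - \frac{F}{9}$
$X{\left(A \right)} = 5$ ($X{\left(A \right)} = 3 + 2 = 5$)
$l{\left(L \right)} = 3 + L$
$p{\left(o \right)} = -5 + o$ ($p{\left(o \right)} = o - 5 = -5 + o$)
$n{\left(C,Y \right)} = -9 - 3 C$ ($n{\left(C,Y \right)} = \left(3 + C\right) \left(-3\right) = -9 - 3 C$)
$-162 + n{\left(p{\left(0 \right)},b \right)} = -162 - \left(9 + 3 \left(-5 + 0\right)\right) = -162 - -6 = -162 + \left(-9 + 15\right) = -162 + 6 = -156$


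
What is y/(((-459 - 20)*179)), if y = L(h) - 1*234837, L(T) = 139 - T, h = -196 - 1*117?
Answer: 234385/85741 ≈ 2.7336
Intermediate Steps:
h = -313 (h = -196 - 117 = -313)
y = -234385 (y = (139 - 1*(-313)) - 1*234837 = (139 + 313) - 234837 = 452 - 234837 = -234385)
y/(((-459 - 20)*179)) = -234385*1/(179*(-459 - 20)) = -234385/((-479*179)) = -234385/(-85741) = -234385*(-1/85741) = 234385/85741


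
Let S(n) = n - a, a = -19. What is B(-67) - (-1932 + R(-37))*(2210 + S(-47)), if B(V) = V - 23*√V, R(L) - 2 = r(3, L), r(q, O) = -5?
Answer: 4222103 - 23*I*√67 ≈ 4.2221e+6 - 188.26*I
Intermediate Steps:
R(L) = -3 (R(L) = 2 - 5 = -3)
S(n) = 19 + n (S(n) = n - 1*(-19) = n + 19 = 19 + n)
B(V) = V - 23*√V
B(-67) - (-1932 + R(-37))*(2210 + S(-47)) = (-67 - 23*I*√67) - (-1932 - 3)*(2210 + (19 - 47)) = (-67 - 23*I*√67) - (-1935)*(2210 - 28) = (-67 - 23*I*√67) - (-1935)*2182 = (-67 - 23*I*√67) - 1*(-4222170) = (-67 - 23*I*√67) + 4222170 = 4222103 - 23*I*√67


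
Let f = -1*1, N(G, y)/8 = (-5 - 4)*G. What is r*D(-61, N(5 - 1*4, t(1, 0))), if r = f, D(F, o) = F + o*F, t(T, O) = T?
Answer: -4331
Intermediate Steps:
N(G, y) = -72*G (N(G, y) = 8*((-5 - 4)*G) = 8*(-9*G) = -72*G)
f = -1
D(F, o) = F + F*o
r = -1
r*D(-61, N(5 - 1*4, t(1, 0))) = -(-61)*(1 - 72*(5 - 1*4)) = -(-61)*(1 - 72*(5 - 4)) = -(-61)*(1 - 72*1) = -(-61)*(1 - 72) = -(-61)*(-71) = -1*4331 = -4331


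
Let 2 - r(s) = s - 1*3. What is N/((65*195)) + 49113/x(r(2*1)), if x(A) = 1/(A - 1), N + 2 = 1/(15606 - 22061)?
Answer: 8036568907339/81817125 ≈ 98226.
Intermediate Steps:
r(s) = 5 - s (r(s) = 2 - (s - 1*3) = 2 - (s - 3) = 2 - (-3 + s) = 2 + (3 - s) = 5 - s)
N = -12911/6455 (N = -2 + 1/(15606 - 22061) = -2 + 1/(-6455) = -2 - 1/6455 = -12911/6455 ≈ -2.0002)
x(A) = 1/(-1 + A)
N/((65*195)) + 49113/x(r(2*1)) = -12911/(6455*(65*195)) + 49113/(1/(-1 + (5 - 2))) = -12911/6455/12675 + 49113/(1/(-1 + (5 - 1*2))) = -12911/6455*1/12675 + 49113/(1/(-1 + (5 - 2))) = -12911/81817125 + 49113/(1/(-1 + 3)) = -12911/81817125 + 49113/(1/2) = -12911/81817125 + 49113*2 = -12911/81817125 + 98226 = 8036568907339/81817125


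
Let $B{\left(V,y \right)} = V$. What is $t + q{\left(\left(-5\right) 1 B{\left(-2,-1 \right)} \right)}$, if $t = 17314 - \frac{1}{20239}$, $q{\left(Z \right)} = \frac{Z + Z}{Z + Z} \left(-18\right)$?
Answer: $\frac{350053743}{20239} \approx 17296.0$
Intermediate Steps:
$q{\left(Z \right)} = -18$ ($q{\left(Z \right)} = \frac{2 Z}{2 Z} \left(-18\right) = 2 Z \frac{1}{2 Z} \left(-18\right) = 1 \left(-18\right) = -18$)
$t = \frac{350418045}{20239}$ ($t = 17314 - \frac{1}{20239} = \frac{350418045}{20239} \approx 17314.0$)
$t + q{\left(\left(-5\right) 1 B{\left(-2,-1 \right)} \right)} = \frac{350418045}{20239} - 18 = \frac{350053743}{20239}$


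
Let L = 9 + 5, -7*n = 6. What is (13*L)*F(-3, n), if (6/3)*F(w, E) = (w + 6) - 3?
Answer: 0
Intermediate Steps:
n = -6/7 (n = -⅐*6 = -6/7 ≈ -0.85714)
L = 14
F(w, E) = 3/2 + w/2 (F(w, E) = ((w + 6) - 3)/2 = ((6 + w) - 3)/2 = (3 + w)/2 = 3/2 + w/2)
(13*L)*F(-3, n) = (13*14)*(3/2 + (½)*(-3)) = 182*(3/2 - 3/2) = 182*0 = 0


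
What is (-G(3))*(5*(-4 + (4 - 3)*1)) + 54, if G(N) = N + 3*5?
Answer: 324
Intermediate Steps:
G(N) = 15 + N (G(N) = N + 15 = 15 + N)
(-G(3))*(5*(-4 + (4 - 3)*1)) + 54 = (-(15 + 3))*(5*(-4 + (4 - 3)*1)) + 54 = (-1*18)*(5*(-4 + 1*1)) + 54 = -90*(-4 + 1) + 54 = -90*(-3) + 54 = -18*(-15) + 54 = 270 + 54 = 324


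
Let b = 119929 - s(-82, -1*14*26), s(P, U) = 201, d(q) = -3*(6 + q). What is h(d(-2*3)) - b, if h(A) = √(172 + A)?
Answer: -119728 + 2*√43 ≈ -1.1971e+5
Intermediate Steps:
d(q) = -18 - 3*q
b = 119728 (b = 119929 - 1*201 = 119929 - 201 = 119728)
h(d(-2*3)) - b = √(172 + (-18 - (-6)*3)) - 1*119728 = √(172 + (-18 - 3*(-6))) - 119728 = √(172 + (-18 + 18)) - 119728 = √(172 + 0) - 119728 = √172 - 119728 = 2*√43 - 119728 = -119728 + 2*√43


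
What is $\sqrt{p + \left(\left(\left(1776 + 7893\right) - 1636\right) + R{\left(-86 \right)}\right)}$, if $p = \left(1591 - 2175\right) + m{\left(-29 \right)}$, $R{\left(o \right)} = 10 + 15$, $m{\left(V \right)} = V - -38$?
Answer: $\sqrt{7483} \approx 86.504$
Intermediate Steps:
$m{\left(V \right)} = 38 + V$ ($m{\left(V \right)} = V + 38 = 38 + V$)
$R{\left(o \right)} = 25$
$p = -575$ ($p = \left(1591 - 2175\right) + \left(38 - 29\right) = -584 + 9 = -575$)
$\sqrt{p + \left(\left(\left(1776 + 7893\right) - 1636\right) + R{\left(-86 \right)}\right)} = \sqrt{-575 + \left(\left(\left(1776 + 7893\right) - 1636\right) + 25\right)} = \sqrt{-575 + \left(\left(9669 - 1636\right) + 25\right)} = \sqrt{-575 + \left(8033 + 25\right)} = \sqrt{-575 + 8058} = \sqrt{7483}$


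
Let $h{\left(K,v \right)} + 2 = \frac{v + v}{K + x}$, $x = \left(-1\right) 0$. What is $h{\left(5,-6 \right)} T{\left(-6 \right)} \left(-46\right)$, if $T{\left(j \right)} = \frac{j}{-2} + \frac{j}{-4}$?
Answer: $\frac{4554}{5} \approx 910.8$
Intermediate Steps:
$x = 0$
$T{\left(j \right)} = - \frac{3 j}{4}$ ($T{\left(j \right)} = j \left(- \frac{1}{2}\right) + j \left(- \frac{1}{4}\right) = - \frac{j}{2} - \frac{j}{4} = - \frac{3 j}{4}$)
$h{\left(K,v \right)} = -2 + \frac{2 v}{K}$ ($h{\left(K,v \right)} = -2 + \frac{v + v}{K + 0} = -2 + \frac{2 v}{K}$)
$h{\left(5,-6 \right)} T{\left(-6 \right)} \left(-46\right) = \left(-2 + 2 \left(-6\right) \frac{1}{5}\right) \left(\left(- \frac{3}{4}\right) \left(-6\right)\right) \left(-46\right) = \left(-2 + 2 \left(-6\right) \frac{1}{5}\right) \frac{9}{2} \left(-46\right) = \left(-2 - \frac{12}{5}\right) \frac{9}{2} \left(-46\right) = \left(- \frac{22}{5}\right) \frac{9}{2} \left(-46\right) = \left(- \frac{99}{5}\right) \left(-46\right) = \frac{4554}{5}$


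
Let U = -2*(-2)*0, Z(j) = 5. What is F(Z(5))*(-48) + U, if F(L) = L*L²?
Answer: -6000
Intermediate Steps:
F(L) = L³
U = 0 (U = 4*0 = 0)
F(Z(5))*(-48) + U = 5³*(-48) + 0 = 125*(-48) + 0 = -6000 + 0 = -6000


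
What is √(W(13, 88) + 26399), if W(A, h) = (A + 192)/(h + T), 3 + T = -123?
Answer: √38112366/38 ≈ 162.46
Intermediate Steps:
T = -126 (T = -3 - 123 = -126)
W(A, h) = (192 + A)/(-126 + h) (W(A, h) = (A + 192)/(h - 126) = (192 + A)/(-126 + h))
√(W(13, 88) + 26399) = √((192 + 13)/(-126 + 88) + 26399) = √(205/(-38) + 26399) = √(-1/38*205 + 26399) = √(-205/38 + 26399) = √(1002957/38) = √38112366/38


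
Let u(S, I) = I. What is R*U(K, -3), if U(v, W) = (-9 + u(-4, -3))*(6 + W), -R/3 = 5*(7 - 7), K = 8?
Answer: 0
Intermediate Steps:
R = 0 (R = -15*(7 - 7) = -15*0 = -3*0 = 0)
U(v, W) = -72 - 12*W (U(v, W) = (-9 - 3)*(6 + W) = -12*(6 + W) = -72 - 12*W)
R*U(K, -3) = 0*(-72 - 12*(-3)) = 0*(-72 + 36) = 0*(-36) = 0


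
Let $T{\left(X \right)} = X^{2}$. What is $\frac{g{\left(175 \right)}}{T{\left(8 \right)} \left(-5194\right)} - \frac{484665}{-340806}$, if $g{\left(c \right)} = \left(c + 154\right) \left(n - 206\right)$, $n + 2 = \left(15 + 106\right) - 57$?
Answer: $\frac{3338917}{2133992} \approx 1.5646$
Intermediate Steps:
$n = 62$ ($n = -2 + \left(\left(15 + 106\right) - 57\right) = -2 + \left(121 - 57\right) = -2 + 64 = 62$)
$g{\left(c \right)} = -22176 - 144 c$ ($g{\left(c \right)} = \left(c + 154\right) \left(62 - 206\right) = \left(154 + c\right) \left(-144\right) = -22176 - 144 c$)
$\frac{g{\left(175 \right)}}{T{\left(8 \right)} \left(-5194\right)} - \frac{484665}{-340806} = \frac{-22176 - 25200}{8^{2} \left(-5194\right)} - \frac{484665}{-340806} = \frac{-22176 - 25200}{64 \left(-5194\right)} - - \frac{2045}{1438} = - \frac{47376}{-332416} + \frac{2045}{1438} = \left(-47376\right) \left(- \frac{1}{332416}\right) + \frac{2045}{1438} = \frac{423}{2968} + \frac{2045}{1438} = \frac{3338917}{2133992}$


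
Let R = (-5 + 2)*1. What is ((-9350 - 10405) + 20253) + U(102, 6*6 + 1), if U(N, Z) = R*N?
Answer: 192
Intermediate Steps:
R = -3 (R = -3*1 = -3)
U(N, Z) = -3*N
((-9350 - 10405) + 20253) + U(102, 6*6 + 1) = ((-9350 - 10405) + 20253) - 3*102 = (-19755 + 20253) - 306 = 498 - 306 = 192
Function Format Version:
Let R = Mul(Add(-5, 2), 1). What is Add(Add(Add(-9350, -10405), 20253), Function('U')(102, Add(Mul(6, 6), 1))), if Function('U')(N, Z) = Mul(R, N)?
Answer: 192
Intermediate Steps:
R = -3 (R = Mul(-3, 1) = -3)
Function('U')(N, Z) = Mul(-3, N)
Add(Add(Add(-9350, -10405), 20253), Function('U')(102, Add(Mul(6, 6), 1))) = Add(Add(Add(-9350, -10405), 20253), Mul(-3, 102)) = Add(Add(-19755, 20253), -306) = Add(498, -306) = 192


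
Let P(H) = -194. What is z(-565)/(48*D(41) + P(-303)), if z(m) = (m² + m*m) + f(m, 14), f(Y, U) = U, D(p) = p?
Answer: 319232/887 ≈ 359.90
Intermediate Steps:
z(m) = 14 + 2*m² (z(m) = (m² + m*m) + 14 = (m² + m²) + 14 = 2*m² + 14 = 14 + 2*m²)
z(-565)/(48*D(41) + P(-303)) = (14 + 2*(-565)²)/(48*41 - 194) = (14 + 2*319225)/(1968 - 194) = (14 + 638450)/1774 = 638464*(1/1774) = 319232/887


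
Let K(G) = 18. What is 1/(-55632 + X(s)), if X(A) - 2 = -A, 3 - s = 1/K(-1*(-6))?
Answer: -18/1001393 ≈ -1.7975e-5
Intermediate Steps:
s = 53/18 (s = 3 - 1/18 = 53/18 ≈ 2.9444)
X(A) = 2 - A
1/(-55632 + X(s)) = 1/(-55632 + (2 - 1*53/18)) = 1/(-55632 + (2 - 53/18)) = 1/(-55632 - 17/18) = 1/(-1001393/18) = -18/1001393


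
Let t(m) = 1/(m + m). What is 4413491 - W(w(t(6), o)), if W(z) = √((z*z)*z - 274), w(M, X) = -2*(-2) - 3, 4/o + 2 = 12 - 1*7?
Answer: 4413491 - I*√273 ≈ 4.4135e+6 - 16.523*I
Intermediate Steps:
o = 4/3 (o = 4/(-2 + (12 - 1*7)) = 4/(-2 + (12 - 7)) = 4/(-2 + 5) = 4/3 ≈ 1.3333)
t(m) = 1/(2*m)
w(M, X) = 1 (w(M, X) = 4 - 3 = 1)
W(z) = √(-274 + z³) (W(z) = √(z²*z - 274) = √(z³ - 274) = √(-274 + z³))
4413491 - W(w(t(6), o)) = 4413491 - √(-274 + 1³) = 4413491 - √(-274 + 1) = 4413491 - √(-273) = 4413491 - I*√273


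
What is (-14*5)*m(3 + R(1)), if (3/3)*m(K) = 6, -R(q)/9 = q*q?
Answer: -420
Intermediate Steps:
R(q) = -9*q² (R(q) = -9*q*q = -9*q²)
m(K) = 6
(-14*5)*m(3 + R(1)) = -14*5*6 = -70*6 = -420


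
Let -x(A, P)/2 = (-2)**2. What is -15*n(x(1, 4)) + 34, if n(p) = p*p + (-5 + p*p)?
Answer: -1811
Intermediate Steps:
x(A, P) = -8 (x(A, P) = -2*(-2)**2 = -2*4 = -8)
n(p) = -5 + 2*p**2 (n(p) = p**2 + (-5 + p**2) = -5 + 2*p**2)
-15*n(x(1, 4)) + 34 = -15*(-5 + 2*(-8)**2) + 34 = -15*(-5 + 2*64) + 34 = -15*(-5 + 128) + 34 = -15*123 + 34 = -1845 + 34 = -1811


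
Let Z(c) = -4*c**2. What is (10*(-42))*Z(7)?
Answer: 82320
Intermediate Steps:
(10*(-42))*Z(7) = (10*(-42))*(-4*7**2) = -(-1680)*49 = -420*(-196) = 82320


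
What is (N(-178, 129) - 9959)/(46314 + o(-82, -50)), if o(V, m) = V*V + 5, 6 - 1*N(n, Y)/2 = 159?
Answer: -10265/53043 ≈ -0.19352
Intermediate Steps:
N(n, Y) = -306 (N(n, Y) = 12 - 2*159 = 12 - 318 = -306)
o(V, m) = 5 + V² (o(V, m) = V² + 5 = 5 + V²)
(N(-178, 129) - 9959)/(46314 + o(-82, -50)) = (-306 - 9959)/(46314 + (5 + (-82)²)) = -10265/(46314 + (5 + 6724)) = -10265/(46314 + 6729) = -10265/53043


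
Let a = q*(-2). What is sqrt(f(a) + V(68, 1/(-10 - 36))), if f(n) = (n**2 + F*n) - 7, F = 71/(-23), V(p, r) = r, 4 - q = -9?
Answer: sqrt(1585390)/46 ≈ 27.372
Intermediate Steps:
q = 13 (q = 4 - 1*(-9) = 4 + 9 = 13)
a = -26 (a = 13*(-2) = -26)
F = -71/23 (F = 71*(-1/23) = -71/23 ≈ -3.0870)
f(n) = -7 + n**2 - 71*n/23 (f(n) = (n**2 - 71*n/23) - 7 = -7 + n**2 - 71*n/23)
sqrt(f(a) + V(68, 1/(-10 - 36))) = sqrt((-7 + (-26)**2 - 71/23*(-26)) + 1/(-10 - 36)) = sqrt((-7 + 676 + 1846/23) + 1/(-46)) = sqrt(17233/23 - 1/46) = sqrt(34465/46) = sqrt(1585390)/46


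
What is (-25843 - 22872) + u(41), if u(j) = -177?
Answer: -48892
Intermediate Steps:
(-25843 - 22872) + u(41) = (-25843 - 22872) - 177 = -48715 - 177 = -48892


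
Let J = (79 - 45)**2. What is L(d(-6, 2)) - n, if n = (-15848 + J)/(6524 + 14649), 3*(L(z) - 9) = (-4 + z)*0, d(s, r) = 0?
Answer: 205249/21173 ≈ 9.6939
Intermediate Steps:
J = 1156 (J = 34**2 = 1156)
L(z) = 9 (L(z) = 9 + ((-4 + z)*0)/3 = 9 + (1/3)*0 = 9 + 0 = 9)
n = -14692/21173 (n = (-15848 + 1156)/(6524 + 14649) = -14692/21173 ≈ -0.69390)
L(d(-6, 2)) - n = 9 - 1*(-14692/21173) = 9 + 14692/21173 = 205249/21173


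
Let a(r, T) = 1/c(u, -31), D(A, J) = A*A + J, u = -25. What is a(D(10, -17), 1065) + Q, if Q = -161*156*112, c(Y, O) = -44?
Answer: -123771649/44 ≈ -2.8130e+6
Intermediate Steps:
D(A, J) = J + A² (D(A, J) = A² + J = J + A²)
Q = -2812992 (Q = -25116*112 = -2812992)
a(r, T) = -1/44 (a(r, T) = 1/(-44) = -1/44)
a(D(10, -17), 1065) + Q = -1/44 - 2812992 = -123771649/44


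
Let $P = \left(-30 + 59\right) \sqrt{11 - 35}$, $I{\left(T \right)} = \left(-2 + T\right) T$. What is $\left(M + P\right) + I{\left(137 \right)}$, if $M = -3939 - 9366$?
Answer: $5190 + 58 i \sqrt{6} \approx 5190.0 + 142.07 i$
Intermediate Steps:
$M = -13305$
$I{\left(T \right)} = T \left(-2 + T\right)$
$P = 58 i \sqrt{6}$ ($P = 29 \sqrt{-24} = 29 \cdot 2 i \sqrt{6} = 58 i \sqrt{6} \approx 142.07 i$)
$\left(M + P\right) + I{\left(137 \right)} = \left(-13305 + 58 i \sqrt{6}\right) + 137 \left(-2 + 137\right) = \left(-13305 + 58 i \sqrt{6}\right) + 137 \cdot 135 = \left(-13305 + 58 i \sqrt{6}\right) + 18495 = 5190 + 58 i \sqrt{6}$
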